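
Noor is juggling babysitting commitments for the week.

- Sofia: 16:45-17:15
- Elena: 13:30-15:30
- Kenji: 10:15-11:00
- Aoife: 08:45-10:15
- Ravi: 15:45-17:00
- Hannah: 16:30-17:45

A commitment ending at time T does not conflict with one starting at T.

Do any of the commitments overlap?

Sorted by start: Aoife, Kenji, Elena, Ravi, Hannah, Sofia.
Kenji starts exactly when Aoife ends (back-to-back, no overlap), so Aoife has no further overlaps.
Elena starts after Kenji ends, so Kenji has no further overlaps.
Ravi starts after Elena ends, so Elena has no further overlaps.
Hannah starts before Ravi ends → Ravi and Hannah overlap.
That's a conflict, so the schedule is not conflict-free.

Yes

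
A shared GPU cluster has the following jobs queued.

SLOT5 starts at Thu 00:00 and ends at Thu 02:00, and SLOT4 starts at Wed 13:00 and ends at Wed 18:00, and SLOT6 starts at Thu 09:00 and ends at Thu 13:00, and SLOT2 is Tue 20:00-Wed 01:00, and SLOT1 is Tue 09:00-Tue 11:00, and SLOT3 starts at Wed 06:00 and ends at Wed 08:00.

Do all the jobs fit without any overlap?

Sorted by start: SLOT1, SLOT2, SLOT3, SLOT4, SLOT5, SLOT6.
SLOT2 starts after SLOT1 ends, so SLOT1 has no further overlaps.
SLOT3 starts after SLOT2 ends, so SLOT2 has no further overlaps.
SLOT4 starts after SLOT3 ends, so SLOT3 has no further overlaps.
SLOT5 starts after SLOT4 ends, so SLOT4 has no further overlaps.
SLOT6 starts after SLOT5 ends.
Every pair is clear; the schedule has no overlaps.

Yes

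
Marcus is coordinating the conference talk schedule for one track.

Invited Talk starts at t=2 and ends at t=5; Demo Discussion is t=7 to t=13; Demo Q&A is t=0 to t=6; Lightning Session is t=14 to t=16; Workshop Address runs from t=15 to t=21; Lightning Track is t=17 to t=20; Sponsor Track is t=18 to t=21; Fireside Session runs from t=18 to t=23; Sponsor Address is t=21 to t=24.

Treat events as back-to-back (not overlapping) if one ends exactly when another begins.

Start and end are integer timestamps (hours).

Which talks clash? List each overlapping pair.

Check each pair: they overlap iff neither finishes before the other starts.
Sorted by start: Demo Q&A, Invited Talk, Demo Discussion, Lightning Session, Workshop Address, Lightning Track, Sponsor Track, Fireside Session, Sponsor Address.
Invited Talk starts before Demo Q&A ends → Demo Q&A and Invited Talk overlap.
Demo Discussion starts after Demo Q&A ends, so Demo Q&A has no further overlaps.
Demo Discussion starts after Invited Talk ends, so Invited Talk has no further overlaps.
Lightning Session starts after Demo Discussion ends, so Demo Discussion has no further overlaps.
Workshop Address starts before Lightning Session ends → Lightning Session and Workshop Address overlap.
Lightning Track starts after Lightning Session ends, so Lightning Session has no further overlaps.
Lightning Track starts before Workshop Address ends → Workshop Address and Lightning Track overlap.
Sponsor Track starts before Workshop Address ends → Workshop Address and Sponsor Track overlap.
Fireside Session starts before Workshop Address ends → Workshop Address and Fireside Session overlap.
Sponsor Address starts exactly when Workshop Address ends (back-to-back, no overlap).
Sponsor Track starts before Lightning Track ends → Lightning Track and Sponsor Track overlap.
Fireside Session starts before Lightning Track ends → Lightning Track and Fireside Session overlap.
Sponsor Address starts after Lightning Track ends.
Fireside Session starts before Sponsor Track ends → Sponsor Track and Fireside Session overlap.
Sponsor Address starts exactly when Sponsor Track ends (back-to-back, no overlap).
Sponsor Address starts before Fireside Session ends → Fireside Session and Sponsor Address overlap.

Demo Q&A & Invited Talk, Fireside Session & Lightning Track, Fireside Session & Sponsor Address, Fireside Session & Sponsor Track, Fireside Session & Workshop Address, Lightning Session & Workshop Address, Lightning Track & Sponsor Track, Lightning Track & Workshop Address, Sponsor Track & Workshop Address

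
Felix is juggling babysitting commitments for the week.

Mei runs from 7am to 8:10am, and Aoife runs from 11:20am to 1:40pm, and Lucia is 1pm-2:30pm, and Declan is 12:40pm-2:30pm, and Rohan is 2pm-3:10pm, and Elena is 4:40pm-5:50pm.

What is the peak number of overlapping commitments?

3

Walk through starts and ends in time order (an end at T is processed before a start at T):
7am start Mei → 1
8:10am end Mei → 0
11:20am start Aoife → 1
12:40pm start Declan → 2
1pm start Lucia → 3
1:40pm end Aoife → 2
2pm start Rohan → 3
2:30pm end Declan → 2
2:30pm end Lucia → 1
3:10pm end Rohan → 0
4:40pm start Elena → 1
5:50pm end Elena → 0
Peak is 3, at 1pm (Aoife, Declan, Lucia).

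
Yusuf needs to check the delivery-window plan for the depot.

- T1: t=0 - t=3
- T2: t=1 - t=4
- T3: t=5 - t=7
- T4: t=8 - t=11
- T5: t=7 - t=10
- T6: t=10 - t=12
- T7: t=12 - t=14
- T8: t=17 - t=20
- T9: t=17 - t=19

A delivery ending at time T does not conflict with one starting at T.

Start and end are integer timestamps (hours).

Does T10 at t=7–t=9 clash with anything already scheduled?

T1: ends t=3 at or before T10 starts t=7 → clear.
T2: ends t=4 at or before T10 starts t=7 → clear.
T3: ends t=7 at or before T10 starts t=7 → clear.
T5: starts t=7 before T10 ends t=9, and ends t=10 after T10 starts t=7 → overlap.
T4: starts t=8 before T10 ends t=9, and ends t=11 after T10 starts t=7 → overlap.
T6: starts t=10 at or after T10 ends t=9 → clear.
T7: starts t=12 at or after T10 ends t=9 → clear.
T8: starts t=17 at or after T10 ends t=9 → clear.
T9: starts t=17 at or after T10 ends t=9 → clear.
T10 overlaps T4, T5.

Yes — it overlaps T4, T5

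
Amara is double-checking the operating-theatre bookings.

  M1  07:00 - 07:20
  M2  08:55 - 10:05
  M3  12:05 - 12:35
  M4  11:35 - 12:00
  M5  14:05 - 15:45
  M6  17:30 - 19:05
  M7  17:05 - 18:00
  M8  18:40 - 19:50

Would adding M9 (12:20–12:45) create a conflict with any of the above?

M1: ends 07:20 at or before M9 starts 12:20 → clear.
M2: ends 10:05 at or before M9 starts 12:20 → clear.
M4: ends 12:00 at or before M9 starts 12:20 → clear.
M3: starts 12:05 before M9 ends 12:45, and ends 12:35 after M9 starts 12:20 → overlap.
M5: starts 14:05 at or after M9 ends 12:45 → clear.
M7: starts 17:05 at or after M9 ends 12:45 → clear.
M6: starts 17:30 at or after M9 ends 12:45 → clear.
M8: starts 18:40 at or after M9 ends 12:45 → clear.
M9 overlaps M3.

Yes — it overlaps M3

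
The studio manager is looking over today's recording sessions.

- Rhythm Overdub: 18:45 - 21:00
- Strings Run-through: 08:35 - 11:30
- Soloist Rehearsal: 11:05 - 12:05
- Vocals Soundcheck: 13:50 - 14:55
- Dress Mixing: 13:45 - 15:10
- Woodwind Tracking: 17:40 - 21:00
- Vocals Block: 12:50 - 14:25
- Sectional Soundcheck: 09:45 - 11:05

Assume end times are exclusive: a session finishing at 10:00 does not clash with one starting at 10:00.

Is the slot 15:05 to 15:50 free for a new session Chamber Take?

No — it overlaps Dress Mixing

Strings Run-through: ends 11:30 at or before Chamber Take starts 15:05 → clear.
Sectional Soundcheck: ends 11:05 at or before Chamber Take starts 15:05 → clear.
Soloist Rehearsal: ends 12:05 at or before Chamber Take starts 15:05 → clear.
Vocals Block: ends 14:25 at or before Chamber Take starts 15:05 → clear.
Dress Mixing: starts 13:45 before Chamber Take ends 15:50, and ends 15:10 after Chamber Take starts 15:05 → overlap.
Vocals Soundcheck: ends 14:55 at or before Chamber Take starts 15:05 → clear.
Woodwind Tracking: starts 17:40 at or after Chamber Take ends 15:50 → clear.
Rhythm Overdub: starts 18:45 at or after Chamber Take ends 15:50 → clear.
Chamber Take overlaps Dress Mixing.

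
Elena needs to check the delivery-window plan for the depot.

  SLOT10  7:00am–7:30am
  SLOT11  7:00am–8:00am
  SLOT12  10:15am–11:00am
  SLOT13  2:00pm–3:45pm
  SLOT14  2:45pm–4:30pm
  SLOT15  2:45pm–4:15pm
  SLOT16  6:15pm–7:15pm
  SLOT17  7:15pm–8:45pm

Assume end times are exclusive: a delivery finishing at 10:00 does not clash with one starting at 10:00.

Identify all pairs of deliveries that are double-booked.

SLOT10 & SLOT11, SLOT13 & SLOT14, SLOT13 & SLOT15, SLOT14 & SLOT15

Sorted by start: SLOT10, SLOT11, SLOT12, SLOT13, SLOT14, SLOT15, SLOT16, SLOT17.
SLOT11 starts before SLOT10 ends → SLOT10 and SLOT11 overlap.
SLOT12 starts after SLOT10 ends, so SLOT10 has no further overlaps.
SLOT12 starts after SLOT11 ends, so SLOT11 has no further overlaps.
SLOT13 starts after SLOT12 ends, so SLOT12 has no further overlaps.
SLOT14 starts before SLOT13 ends → SLOT13 and SLOT14 overlap.
SLOT15 starts before SLOT13 ends → SLOT13 and SLOT15 overlap.
SLOT16 starts after SLOT13 ends, so SLOT13 has no further overlaps.
SLOT15 starts before SLOT14 ends → SLOT14 and SLOT15 overlap.
SLOT16 starts after SLOT14 ends, so SLOT14 has no further overlaps.
SLOT16 starts after SLOT15 ends, so SLOT15 has no further overlaps.
SLOT17 starts exactly when SLOT16 ends (back-to-back, no overlap).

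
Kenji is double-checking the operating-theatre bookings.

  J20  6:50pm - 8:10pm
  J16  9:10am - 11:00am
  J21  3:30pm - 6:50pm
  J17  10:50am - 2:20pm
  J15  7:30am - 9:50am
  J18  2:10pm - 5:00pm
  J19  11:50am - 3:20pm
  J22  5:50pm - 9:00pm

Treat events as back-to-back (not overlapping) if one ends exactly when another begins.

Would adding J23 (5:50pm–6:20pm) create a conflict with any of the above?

J15: ends 9:50am at or before J23 starts 5:50pm → clear.
J16: ends 11:00am at or before J23 starts 5:50pm → clear.
J17: ends 2:20pm at or before J23 starts 5:50pm → clear.
J19: ends 3:20pm at or before J23 starts 5:50pm → clear.
J18: ends 5:00pm at or before J23 starts 5:50pm → clear.
J21: starts 3:30pm before J23 ends 6:20pm, and ends 6:50pm after J23 starts 5:50pm → overlap.
J22: starts 5:50pm before J23 ends 6:20pm, and ends 9:00pm after J23 starts 5:50pm → overlap.
J20: starts 6:50pm at or after J23 ends 6:20pm → clear.
J23 overlaps J21, J22.

Yes — it overlaps J21, J22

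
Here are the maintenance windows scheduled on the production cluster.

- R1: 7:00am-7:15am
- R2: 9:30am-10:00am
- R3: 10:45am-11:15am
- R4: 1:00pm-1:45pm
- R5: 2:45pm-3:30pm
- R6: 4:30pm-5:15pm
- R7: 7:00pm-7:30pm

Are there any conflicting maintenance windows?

No

Sorted by start: R1, R2, R3, R4, R5, R6, R7.
R2 starts after R1 ends — done with R1.
R3 starts after R2 ends — done with R2.
R4 starts after R3 ends — done with R3.
R5 starts after R4 ends — done with R4.
R6 starts after R5 ends — done with R5.
R7 starts after R6 ends.
Every pair is clear; the schedule has no overlaps.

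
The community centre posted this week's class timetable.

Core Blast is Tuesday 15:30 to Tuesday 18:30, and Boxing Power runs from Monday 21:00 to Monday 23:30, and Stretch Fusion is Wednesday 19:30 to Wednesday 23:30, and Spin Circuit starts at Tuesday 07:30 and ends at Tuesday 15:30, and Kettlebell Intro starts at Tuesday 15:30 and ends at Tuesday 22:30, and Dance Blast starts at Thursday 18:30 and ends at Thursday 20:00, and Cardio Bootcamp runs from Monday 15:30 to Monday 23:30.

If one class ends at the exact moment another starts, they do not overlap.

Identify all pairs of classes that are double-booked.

Boxing Power & Cardio Bootcamp, Core Blast & Kettlebell Intro

Sorted by start: Cardio Bootcamp, Boxing Power, Spin Circuit, Core Blast, Kettlebell Intro, Stretch Fusion, Dance Blast.
Boxing Power starts before Cardio Bootcamp ends → Cardio Bootcamp and Boxing Power overlap.
Spin Circuit starts after Cardio Bootcamp ends; Cardio Bootcamp is clear from here.
Spin Circuit starts after Boxing Power ends; Boxing Power is clear from here.
Core Blast starts exactly when Spin Circuit ends (back-to-back, no overlap); Spin Circuit is clear from here.
Kettlebell Intro starts before Core Blast ends → Core Blast and Kettlebell Intro overlap.
Stretch Fusion starts after Core Blast ends; Core Blast is clear from here.
Stretch Fusion starts after Kettlebell Intro ends; Kettlebell Intro is clear from here.
Dance Blast starts after Stretch Fusion ends.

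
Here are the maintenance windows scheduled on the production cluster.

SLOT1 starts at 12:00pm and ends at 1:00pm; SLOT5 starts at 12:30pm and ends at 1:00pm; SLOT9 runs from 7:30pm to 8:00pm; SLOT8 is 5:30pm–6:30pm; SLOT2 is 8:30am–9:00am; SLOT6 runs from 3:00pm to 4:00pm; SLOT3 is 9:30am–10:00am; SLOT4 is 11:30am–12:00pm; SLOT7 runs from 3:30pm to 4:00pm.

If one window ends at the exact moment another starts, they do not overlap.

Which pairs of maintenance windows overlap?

SLOT1 & SLOT5, SLOT6 & SLOT7

Sorted by start: SLOT2, SLOT3, SLOT4, SLOT1, SLOT5, SLOT6, SLOT7, SLOT8, SLOT9.
SLOT3 starts after SLOT2 ends — done with SLOT2.
SLOT4 starts after SLOT3 ends — done with SLOT3.
SLOT1 starts exactly when SLOT4 ends (back-to-back, no overlap) — done with SLOT4.
SLOT5 starts before SLOT1 ends → SLOT1 and SLOT5 overlap.
SLOT6 starts after SLOT1 ends — done with SLOT1.
SLOT6 starts after SLOT5 ends — done with SLOT5.
SLOT7 starts before SLOT6 ends → SLOT6 and SLOT7 overlap.
SLOT8 starts after SLOT6 ends — done with SLOT6.
SLOT8 starts after SLOT7 ends — done with SLOT7.
SLOT9 starts after SLOT8 ends.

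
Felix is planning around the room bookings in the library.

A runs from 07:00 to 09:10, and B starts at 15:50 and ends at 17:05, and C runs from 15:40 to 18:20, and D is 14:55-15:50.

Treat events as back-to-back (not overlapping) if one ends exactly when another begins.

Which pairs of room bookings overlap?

Two intervals overlap when each starts before the other ends.
Sorted by start: A, D, C, B.
D starts after A ends, so nothing later overlaps A either.
C starts before D ends → D and C overlap.
B starts exactly when D ends (back-to-back, no overlap).
B starts before C ends → C and B overlap.

B & C, C & D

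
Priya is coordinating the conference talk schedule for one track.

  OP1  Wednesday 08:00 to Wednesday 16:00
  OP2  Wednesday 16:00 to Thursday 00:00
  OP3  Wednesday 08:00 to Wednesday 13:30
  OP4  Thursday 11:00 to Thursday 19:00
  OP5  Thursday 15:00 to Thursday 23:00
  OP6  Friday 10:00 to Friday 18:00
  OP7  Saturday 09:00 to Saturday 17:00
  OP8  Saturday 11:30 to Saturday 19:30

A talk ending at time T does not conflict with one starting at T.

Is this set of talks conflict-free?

No

Sorted by start: OP1, OP3, OP2, OP4, OP5, OP6, OP7, OP8.
OP3 starts before OP1 ends → OP1 and OP3 overlap.
That's a conflict, so the schedule is not conflict-free.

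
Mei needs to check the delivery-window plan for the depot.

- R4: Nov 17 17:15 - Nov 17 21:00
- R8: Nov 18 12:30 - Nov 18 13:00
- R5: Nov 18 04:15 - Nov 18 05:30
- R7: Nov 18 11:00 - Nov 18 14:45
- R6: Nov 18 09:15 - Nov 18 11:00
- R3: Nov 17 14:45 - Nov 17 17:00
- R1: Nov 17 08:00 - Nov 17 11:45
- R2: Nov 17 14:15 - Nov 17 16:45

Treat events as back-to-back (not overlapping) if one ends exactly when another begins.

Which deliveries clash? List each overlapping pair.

Sorted by start: R1, R2, R3, R4, R5, R6, R7, R8.
R2 starts after R1 ends; R1 is clear from here.
R3 starts before R2 ends → R2 and R3 overlap.
R4 starts after R2 ends; R2 is clear from here.
R4 starts after R3 ends; R3 is clear from here.
R5 starts after R4 ends; R4 is clear from here.
R6 starts after R5 ends; R5 is clear from here.
R7 starts exactly when R6 ends (back-to-back, no overlap); R6 is clear from here.
R8 starts before R7 ends → R7 and R8 overlap.

R2 & R3, R7 & R8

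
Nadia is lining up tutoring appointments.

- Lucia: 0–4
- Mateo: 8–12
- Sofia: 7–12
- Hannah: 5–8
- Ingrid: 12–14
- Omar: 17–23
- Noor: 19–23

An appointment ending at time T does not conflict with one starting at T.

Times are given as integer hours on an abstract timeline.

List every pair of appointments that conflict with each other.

Sorted by start: Lucia, Hannah, Sofia, Mateo, Ingrid, Omar, Noor.
Hannah starts after Lucia ends; Lucia is clear from here.
Sofia starts before Hannah ends → Hannah and Sofia overlap.
Mateo starts exactly when Hannah ends (back-to-back, no overlap); Hannah is clear from here.
Mateo starts before Sofia ends → Sofia and Mateo overlap.
Ingrid starts exactly when Sofia ends (back-to-back, no overlap); Sofia is clear from here.
Ingrid starts exactly when Mateo ends (back-to-back, no overlap); Mateo is clear from here.
Omar starts after Ingrid ends; Ingrid is clear from here.
Noor starts before Omar ends → Omar and Noor overlap.

Hannah & Sofia, Mateo & Sofia, Noor & Omar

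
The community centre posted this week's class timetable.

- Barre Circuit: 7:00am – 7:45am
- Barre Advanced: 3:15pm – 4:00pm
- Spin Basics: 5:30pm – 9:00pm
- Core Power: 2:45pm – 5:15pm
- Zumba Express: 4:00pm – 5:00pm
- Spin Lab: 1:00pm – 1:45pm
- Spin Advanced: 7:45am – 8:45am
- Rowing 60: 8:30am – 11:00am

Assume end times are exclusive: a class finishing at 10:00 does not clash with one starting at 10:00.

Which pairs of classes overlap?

Barre Advanced & Core Power, Core Power & Zumba Express, Rowing 60 & Spin Advanced

Sorted by start: Barre Circuit, Spin Advanced, Rowing 60, Spin Lab, Core Power, Barre Advanced, Zumba Express, Spin Basics.
Spin Advanced starts exactly when Barre Circuit ends (back-to-back, no overlap), so nothing later overlaps Barre Circuit either.
Rowing 60 starts before Spin Advanced ends → Spin Advanced and Rowing 60 overlap.
Spin Lab starts after Spin Advanced ends, so nothing later overlaps Spin Advanced either.
Spin Lab starts after Rowing 60 ends, so nothing later overlaps Rowing 60 either.
Core Power starts after Spin Lab ends, so nothing later overlaps Spin Lab either.
Barre Advanced starts before Core Power ends → Core Power and Barre Advanced overlap.
Zumba Express starts before Core Power ends → Core Power and Zumba Express overlap.
Spin Basics starts after Core Power ends.
Zumba Express starts exactly when Barre Advanced ends (back-to-back, no overlap), so nothing later overlaps Barre Advanced either.
Spin Basics starts after Zumba Express ends.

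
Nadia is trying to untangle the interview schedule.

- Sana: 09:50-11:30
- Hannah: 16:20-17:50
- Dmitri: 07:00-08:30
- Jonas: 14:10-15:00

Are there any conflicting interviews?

Sorted by start: Dmitri, Sana, Jonas, Hannah.
Sana starts after Dmitri ends, so Dmitri has no further overlaps.
Jonas starts after Sana ends, so Sana has no further overlaps.
Hannah starts after Jonas ends.
Every pair is clear; the schedule has no overlaps.

No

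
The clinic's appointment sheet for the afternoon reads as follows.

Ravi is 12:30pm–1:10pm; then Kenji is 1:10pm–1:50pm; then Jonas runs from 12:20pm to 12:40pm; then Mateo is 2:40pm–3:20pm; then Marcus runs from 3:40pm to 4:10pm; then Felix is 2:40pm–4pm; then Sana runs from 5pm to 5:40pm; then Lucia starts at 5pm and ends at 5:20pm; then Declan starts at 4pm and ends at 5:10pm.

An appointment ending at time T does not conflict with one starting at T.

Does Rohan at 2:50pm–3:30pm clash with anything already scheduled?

Yes — it overlaps Felix, Mateo

Jonas: ends 12:40pm at or before Rohan starts 2:50pm → clear.
Ravi: ends 1:10pm at or before Rohan starts 2:50pm → clear.
Kenji: ends 1:50pm at or before Rohan starts 2:50pm → clear.
Mateo: starts 2:40pm before Rohan ends 3:30pm, and ends 3:20pm after Rohan starts 2:50pm → overlap.
Felix: starts 2:40pm before Rohan ends 3:30pm, and ends 4pm after Rohan starts 2:50pm → overlap.
Marcus: starts 3:40pm at or after Rohan ends 3:30pm → clear.
Declan: starts 4pm at or after Rohan ends 3:30pm → clear.
Sana: starts 5pm at or after Rohan ends 3:30pm → clear.
Lucia: starts 5pm at or after Rohan ends 3:30pm → clear.
Rohan overlaps Mateo, Felix.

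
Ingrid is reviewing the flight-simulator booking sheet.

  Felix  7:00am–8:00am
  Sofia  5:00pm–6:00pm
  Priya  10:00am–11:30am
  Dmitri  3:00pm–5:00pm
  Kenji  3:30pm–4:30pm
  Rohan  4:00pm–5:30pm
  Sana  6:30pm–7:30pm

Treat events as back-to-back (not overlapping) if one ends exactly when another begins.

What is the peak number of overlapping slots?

3

Walk through starts and ends in time order (an end at T is processed before a start at T):
7:00am start Felix → 1
8:00am end Felix → 0
10:00am start Priya → 1
11:30am end Priya → 0
3:00pm start Dmitri → 1
3:30pm start Kenji → 2
4:00pm start Rohan → 3
4:30pm end Kenji → 2
5:00pm end Dmitri → 1
5:00pm start Sofia → 2
5:30pm end Rohan → 1
6:00pm end Sofia → 0
6:30pm start Sana → 1
7:30pm end Sana → 0
Peak is 3, at 4:00pm (Dmitri, Kenji, Rohan).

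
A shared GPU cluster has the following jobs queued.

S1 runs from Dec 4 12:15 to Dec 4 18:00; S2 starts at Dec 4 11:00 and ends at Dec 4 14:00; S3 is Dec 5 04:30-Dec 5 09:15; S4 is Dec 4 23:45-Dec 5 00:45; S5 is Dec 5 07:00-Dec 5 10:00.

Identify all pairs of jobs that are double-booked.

S1 & S2, S3 & S5

Sorted by start: S2, S1, S4, S3, S5.
S1 starts before S2 ends → S2 and S1 overlap.
S4 starts after S2 ends — done with S2.
S4 starts after S1 ends — done with S1.
S3 starts after S4 ends — done with S4.
S5 starts before S3 ends → S3 and S5 overlap.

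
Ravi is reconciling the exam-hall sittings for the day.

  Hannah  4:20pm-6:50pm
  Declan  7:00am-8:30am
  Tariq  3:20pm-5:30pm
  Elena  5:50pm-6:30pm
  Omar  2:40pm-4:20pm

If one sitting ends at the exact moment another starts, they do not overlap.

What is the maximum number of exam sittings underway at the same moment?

2

Sort all start/end points and keep a running count:
7:00am start Declan → 1
8:30am end Declan → 0
2:40pm start Omar → 1
3:20pm start Tariq → 2
4:20pm end Omar → 1
4:20pm start Hannah → 2
5:30pm end Tariq → 1
5:50pm start Elena → 2
6:30pm end Elena → 1
6:50pm end Hannah → 0
Peak is 2, at 3:20pm (Omar, Tariq).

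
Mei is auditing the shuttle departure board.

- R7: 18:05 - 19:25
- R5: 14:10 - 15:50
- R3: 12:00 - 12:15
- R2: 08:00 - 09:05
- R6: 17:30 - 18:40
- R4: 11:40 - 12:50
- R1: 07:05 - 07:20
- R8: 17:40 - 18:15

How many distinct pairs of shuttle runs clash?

Two intervals overlap when each starts before the other ends.
Sorted by start: R1, R2, R4, R3, R5, R6, R8, R7.
R2 starts after R1 ends, so nothing later overlaps R1 either.
R4 starts after R2 ends, so nothing later overlaps R2 either.
R3 starts before R4 ends → R4 and R3 overlap.
R5 starts after R4 ends, so nothing later overlaps R4 either.
R5 starts after R3 ends, so nothing later overlaps R3 either.
R6 starts after R5 ends, so nothing later overlaps R5 either.
R8 starts before R6 ends → R6 and R8 overlap.
R7 starts before R6 ends → R6 and R7 overlap.
R7 starts before R8 ends → R8 and R7 overlap.
Overlapping pairs: R3 & R4, R6 & R7, R6 & R8, R7 & R8 — 4 in total.

4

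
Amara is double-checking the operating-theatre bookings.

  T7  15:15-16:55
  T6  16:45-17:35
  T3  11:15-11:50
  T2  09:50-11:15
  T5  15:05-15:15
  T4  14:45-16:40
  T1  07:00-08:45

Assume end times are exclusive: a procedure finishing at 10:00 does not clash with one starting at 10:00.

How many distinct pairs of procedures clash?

Sorted by start: T1, T2, T3, T4, T5, T7, T6.
T2 starts after T1 ends — done with T1.
T3 starts exactly when T2 ends (back-to-back, no overlap) — done with T2.
T4 starts after T3 ends — done with T3.
T5 starts before T4 ends → T4 and T5 overlap.
T7 starts before T4 ends → T4 and T7 overlap.
T6 starts after T4 ends.
T7 starts exactly when T5 ends (back-to-back, no overlap) — done with T5.
T6 starts before T7 ends → T7 and T6 overlap.
Overlapping pairs: T4 & T5, T4 & T7, T6 & T7 — 3 in total.

3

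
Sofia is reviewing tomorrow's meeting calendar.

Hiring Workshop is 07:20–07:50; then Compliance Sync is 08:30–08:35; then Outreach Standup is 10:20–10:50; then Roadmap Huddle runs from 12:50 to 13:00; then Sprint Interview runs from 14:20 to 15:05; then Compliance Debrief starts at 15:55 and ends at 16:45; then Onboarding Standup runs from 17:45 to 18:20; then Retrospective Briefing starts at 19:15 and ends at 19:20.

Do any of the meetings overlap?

Check each pair: they overlap iff neither finishes before the other starts.
Sorted by start: Hiring Workshop, Compliance Sync, Outreach Standup, Roadmap Huddle, Sprint Interview, Compliance Debrief, Onboarding Standup, Retrospective Briefing.
Compliance Sync starts after Hiring Workshop ends — done with Hiring Workshop.
Outreach Standup starts after Compliance Sync ends — done with Compliance Sync.
Roadmap Huddle starts after Outreach Standup ends — done with Outreach Standup.
Sprint Interview starts after Roadmap Huddle ends — done with Roadmap Huddle.
Compliance Debrief starts after Sprint Interview ends — done with Sprint Interview.
Onboarding Standup starts after Compliance Debrief ends — done with Compliance Debrief.
Retrospective Briefing starts after Onboarding Standup ends.
Every pair is clear; the schedule has no overlaps.

No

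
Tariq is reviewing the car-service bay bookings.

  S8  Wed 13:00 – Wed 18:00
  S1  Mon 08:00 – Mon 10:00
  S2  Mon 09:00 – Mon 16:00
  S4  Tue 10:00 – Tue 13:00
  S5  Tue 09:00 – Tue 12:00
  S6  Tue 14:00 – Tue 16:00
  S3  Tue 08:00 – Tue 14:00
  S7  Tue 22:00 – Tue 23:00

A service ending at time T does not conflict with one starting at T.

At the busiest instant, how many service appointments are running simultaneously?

3

Sweep the timeline, counting +1 at each start and −1 at each end (ends before starts at a tie):
Mon 08:00 start S1 → 1
Mon 09:00 start S2 → 2
Mon 10:00 end S1 → 1
Mon 16:00 end S2 → 0
Tue 08:00 start S3 → 1
Tue 09:00 start S5 → 2
Tue 10:00 start S4 → 3
Tue 12:00 end S5 → 2
Tue 13:00 end S4 → 1
Tue 14:00 end S3 → 0
Tue 14:00 start S6 → 1
Tue 16:00 end S6 → 0
Tue 22:00 start S7 → 1
Tue 23:00 end S7 → 0
Wed 13:00 start S8 → 1
Wed 18:00 end S8 → 0
Peak is 3, at Tue 10:00 (S3, S4, S5).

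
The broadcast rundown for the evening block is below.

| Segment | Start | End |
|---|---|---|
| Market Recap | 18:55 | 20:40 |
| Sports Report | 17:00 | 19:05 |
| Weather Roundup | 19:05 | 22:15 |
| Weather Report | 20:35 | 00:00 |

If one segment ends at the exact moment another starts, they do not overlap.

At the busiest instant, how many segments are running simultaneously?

Sweep the timeline, counting +1 at each start and −1 at each end (ends before starts at a tie):
17:00 start Sports Report → 1
18:55 start Market Recap → 2
19:05 end Sports Report → 1
19:05 start Weather Roundup → 2
20:35 start Weather Report → 3
20:40 end Market Recap → 2
22:15 end Weather Roundup → 1
00:00 end Weather Report → 0
Peak is 3, at 20:35 (Market Recap, Weather Report, Weather Roundup).

3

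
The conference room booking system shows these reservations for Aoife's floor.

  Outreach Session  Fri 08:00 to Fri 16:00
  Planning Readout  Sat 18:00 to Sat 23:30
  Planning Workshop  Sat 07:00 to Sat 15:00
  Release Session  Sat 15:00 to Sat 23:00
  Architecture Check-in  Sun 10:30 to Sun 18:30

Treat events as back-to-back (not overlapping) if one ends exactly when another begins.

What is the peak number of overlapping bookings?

2

Sweep the timeline, counting +1 at each start and −1 at each end (ends before starts at a tie):
Fri 08:00 start Outreach Session → 1
Fri 16:00 end Outreach Session → 0
Sat 07:00 start Planning Workshop → 1
Sat 15:00 end Planning Workshop → 0
Sat 15:00 start Release Session → 1
Sat 18:00 start Planning Readout → 2
Sat 23:00 end Release Session → 1
Sat 23:30 end Planning Readout → 0
Sun 10:30 start Architecture Check-in → 1
Sun 18:30 end Architecture Check-in → 0
Peak is 2, at Sat 18:00 (Planning Readout, Release Session).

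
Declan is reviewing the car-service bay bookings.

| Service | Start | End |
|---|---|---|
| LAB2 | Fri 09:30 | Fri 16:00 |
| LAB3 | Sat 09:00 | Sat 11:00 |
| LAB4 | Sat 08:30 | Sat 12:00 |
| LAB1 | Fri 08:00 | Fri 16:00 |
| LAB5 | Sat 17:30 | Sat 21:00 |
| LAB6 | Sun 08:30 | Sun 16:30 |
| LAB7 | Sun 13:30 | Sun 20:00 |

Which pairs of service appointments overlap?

LAB1 & LAB2, LAB3 & LAB4, LAB6 & LAB7

Sorted by start: LAB1, LAB2, LAB4, LAB3, LAB5, LAB6, LAB7.
LAB2 starts before LAB1 ends → LAB1 and LAB2 overlap.
LAB4 starts after LAB1 ends, so nothing later overlaps LAB1 either.
LAB4 starts after LAB2 ends, so nothing later overlaps LAB2 either.
LAB3 starts before LAB4 ends → LAB4 and LAB3 overlap.
LAB5 starts after LAB4 ends, so nothing later overlaps LAB4 either.
LAB5 starts after LAB3 ends, so nothing later overlaps LAB3 either.
LAB6 starts after LAB5 ends, so nothing later overlaps LAB5 either.
LAB7 starts before LAB6 ends → LAB6 and LAB7 overlap.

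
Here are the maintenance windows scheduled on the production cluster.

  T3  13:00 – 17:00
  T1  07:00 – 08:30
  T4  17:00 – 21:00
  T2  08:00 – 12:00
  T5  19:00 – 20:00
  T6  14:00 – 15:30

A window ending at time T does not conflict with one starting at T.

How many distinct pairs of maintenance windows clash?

Sorted by start: T1, T2, T3, T6, T4, T5.
T2 starts before T1 ends → T1 and T2 overlap.
T3 starts after T1 ends, so T1 has no further overlaps.
T3 starts after T2 ends, so T2 has no further overlaps.
T6 starts before T3 ends → T3 and T6 overlap.
T4 starts exactly when T3 ends (back-to-back, no overlap), so T3 has no further overlaps.
T4 starts after T6 ends, so T6 has no further overlaps.
T5 starts before T4 ends → T4 and T5 overlap.
Overlapping pairs: T1 & T2, T3 & T6, T4 & T5 — 3 in total.

3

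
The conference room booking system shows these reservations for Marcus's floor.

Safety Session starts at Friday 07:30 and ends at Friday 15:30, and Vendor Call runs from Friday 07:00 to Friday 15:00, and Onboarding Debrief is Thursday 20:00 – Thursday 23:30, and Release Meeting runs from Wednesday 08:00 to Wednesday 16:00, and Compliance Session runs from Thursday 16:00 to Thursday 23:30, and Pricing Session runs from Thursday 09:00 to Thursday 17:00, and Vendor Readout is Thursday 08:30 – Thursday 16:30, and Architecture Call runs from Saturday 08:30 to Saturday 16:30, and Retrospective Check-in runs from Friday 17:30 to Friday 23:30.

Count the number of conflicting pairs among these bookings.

5

Sorted by start: Release Meeting, Vendor Readout, Pricing Session, Compliance Session, Onboarding Debrief, Vendor Call, Safety Session, Retrospective Check-in, Architecture Call.
Vendor Readout starts after Release Meeting ends, so nothing later overlaps Release Meeting either.
Pricing Session starts before Vendor Readout ends → Vendor Readout and Pricing Session overlap.
Compliance Session starts before Vendor Readout ends → Vendor Readout and Compliance Session overlap.
Onboarding Debrief starts after Vendor Readout ends, so nothing later overlaps Vendor Readout either.
Compliance Session starts before Pricing Session ends → Pricing Session and Compliance Session overlap.
Onboarding Debrief starts after Pricing Session ends, so nothing later overlaps Pricing Session either.
Onboarding Debrief starts before Compliance Session ends → Compliance Session and Onboarding Debrief overlap.
Vendor Call starts after Compliance Session ends, so nothing later overlaps Compliance Session either.
Vendor Call starts after Onboarding Debrief ends, so nothing later overlaps Onboarding Debrief either.
Safety Session starts before Vendor Call ends → Vendor Call and Safety Session overlap.
Retrospective Check-in starts after Vendor Call ends, so nothing later overlaps Vendor Call either.
Retrospective Check-in starts after Safety Session ends, so nothing later overlaps Safety Session either.
Architecture Call starts after Retrospective Check-in ends.
Overlapping pairs: Compliance Session & Onboarding Debrief, Compliance Session & Pricing Session, Compliance Session & Vendor Readout, Pricing Session & Vendor Readout, Safety Session & Vendor Call — 5 in total.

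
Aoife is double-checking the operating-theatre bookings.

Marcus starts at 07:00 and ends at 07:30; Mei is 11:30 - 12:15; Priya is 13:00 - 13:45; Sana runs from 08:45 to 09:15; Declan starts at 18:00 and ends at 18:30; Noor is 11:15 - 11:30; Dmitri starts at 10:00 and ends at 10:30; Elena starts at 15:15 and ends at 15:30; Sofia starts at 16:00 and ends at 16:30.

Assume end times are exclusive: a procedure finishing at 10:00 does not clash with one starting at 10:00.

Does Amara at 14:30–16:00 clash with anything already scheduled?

Marcus: ends 07:30 at or before Amara starts 14:30 → clear.
Sana: ends 09:15 at or before Amara starts 14:30 → clear.
Dmitri: ends 10:30 at or before Amara starts 14:30 → clear.
Noor: ends 11:30 at or before Amara starts 14:30 → clear.
Mei: ends 12:15 at or before Amara starts 14:30 → clear.
Priya: ends 13:45 at or before Amara starts 14:30 → clear.
Elena: starts 15:15 before Amara ends 16:00, and ends 15:30 after Amara starts 14:30 → overlap.
Sofia: starts 16:00 at or after Amara ends 16:00 → clear.
Declan: starts 18:00 at or after Amara ends 16:00 → clear.
Amara overlaps Elena.

Yes — it overlaps Elena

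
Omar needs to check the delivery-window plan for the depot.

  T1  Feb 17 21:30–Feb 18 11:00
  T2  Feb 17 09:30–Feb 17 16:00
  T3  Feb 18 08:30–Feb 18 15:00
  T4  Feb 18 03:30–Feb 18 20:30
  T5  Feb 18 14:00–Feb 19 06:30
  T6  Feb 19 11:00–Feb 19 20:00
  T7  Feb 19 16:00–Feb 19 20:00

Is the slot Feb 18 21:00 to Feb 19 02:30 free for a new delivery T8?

No — it overlaps T5

T2: ends Feb 17 16:00 at or before T8 starts Feb 18 21:00 → clear.
T1: ends Feb 18 11:00 at or before T8 starts Feb 18 21:00 → clear.
T4: ends Feb 18 20:30 at or before T8 starts Feb 18 21:00 → clear.
T3: ends Feb 18 15:00 at or before T8 starts Feb 18 21:00 → clear.
T5: starts Feb 18 14:00 before T8 ends Feb 19 02:30, and ends Feb 19 06:30 after T8 starts Feb 18 21:00 → overlap.
T6: starts Feb 19 11:00 at or after T8 ends Feb 19 02:30 → clear.
T7: starts Feb 19 16:00 at or after T8 ends Feb 19 02:30 → clear.
T8 overlaps T5.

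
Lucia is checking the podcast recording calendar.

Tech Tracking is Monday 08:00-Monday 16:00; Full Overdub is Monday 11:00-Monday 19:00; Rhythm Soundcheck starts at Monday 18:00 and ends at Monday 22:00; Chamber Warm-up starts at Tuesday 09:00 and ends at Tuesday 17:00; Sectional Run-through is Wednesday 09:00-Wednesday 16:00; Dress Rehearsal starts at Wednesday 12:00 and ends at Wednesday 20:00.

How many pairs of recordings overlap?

3

Sorted by start: Tech Tracking, Full Overdub, Rhythm Soundcheck, Chamber Warm-up, Sectional Run-through, Dress Rehearsal.
Full Overdub starts before Tech Tracking ends → Tech Tracking and Full Overdub overlap.
Rhythm Soundcheck starts after Tech Tracking ends, so Tech Tracking has no further overlaps.
Rhythm Soundcheck starts before Full Overdub ends → Full Overdub and Rhythm Soundcheck overlap.
Chamber Warm-up starts after Full Overdub ends, so Full Overdub has no further overlaps.
Chamber Warm-up starts after Rhythm Soundcheck ends, so Rhythm Soundcheck has no further overlaps.
Sectional Run-through starts after Chamber Warm-up ends, so Chamber Warm-up has no further overlaps.
Dress Rehearsal starts before Sectional Run-through ends → Sectional Run-through and Dress Rehearsal overlap.
Overlapping pairs: Dress Rehearsal & Sectional Run-through, Full Overdub & Rhythm Soundcheck, Full Overdub & Tech Tracking — 3 in total.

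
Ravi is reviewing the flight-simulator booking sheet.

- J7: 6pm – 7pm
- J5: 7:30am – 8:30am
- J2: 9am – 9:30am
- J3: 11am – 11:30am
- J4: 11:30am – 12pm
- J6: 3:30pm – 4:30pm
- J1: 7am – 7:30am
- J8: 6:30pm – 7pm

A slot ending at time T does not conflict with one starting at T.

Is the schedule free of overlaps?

No

Sorted by start: J1, J5, J2, J3, J4, J6, J7, J8.
J5 starts exactly when J1 ends (back-to-back, no overlap), so J1 has no further overlaps.
J2 starts after J5 ends, so J5 has no further overlaps.
J3 starts after J2 ends, so J2 has no further overlaps.
J4 starts exactly when J3 ends (back-to-back, no overlap), so J3 has no further overlaps.
J6 starts after J4 ends, so J4 has no further overlaps.
J7 starts after J6 ends, so J6 has no further overlaps.
J8 starts before J7 ends → J7 and J8 overlap.
That's a conflict, so the schedule is not conflict-free.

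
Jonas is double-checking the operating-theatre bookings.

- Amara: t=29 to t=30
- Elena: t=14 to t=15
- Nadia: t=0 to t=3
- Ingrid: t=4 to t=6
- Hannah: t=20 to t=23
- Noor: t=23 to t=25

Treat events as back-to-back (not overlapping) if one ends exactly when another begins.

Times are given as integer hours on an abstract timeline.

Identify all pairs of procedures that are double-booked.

Sorted by start: Nadia, Ingrid, Elena, Hannah, Noor, Amara.
Ingrid starts after Nadia ends, so nothing later overlaps Nadia either.
Elena starts after Ingrid ends, so nothing later overlaps Ingrid either.
Hannah starts after Elena ends, so nothing later overlaps Elena either.
Noor starts exactly when Hannah ends (back-to-back, no overlap), so nothing later overlaps Hannah either.
Amara starts after Noor ends.

no conflicts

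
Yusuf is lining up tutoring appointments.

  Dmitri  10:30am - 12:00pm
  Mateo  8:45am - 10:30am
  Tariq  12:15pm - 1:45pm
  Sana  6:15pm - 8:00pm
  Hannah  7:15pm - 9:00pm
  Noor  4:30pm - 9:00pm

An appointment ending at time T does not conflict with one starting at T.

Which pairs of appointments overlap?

Sorted by start: Mateo, Dmitri, Tariq, Noor, Sana, Hannah.
Dmitri starts exactly when Mateo ends (back-to-back, no overlap), so nothing later overlaps Mateo either.
Tariq starts after Dmitri ends, so nothing later overlaps Dmitri either.
Noor starts after Tariq ends, so nothing later overlaps Tariq either.
Sana starts before Noor ends → Noor and Sana overlap.
Hannah starts before Noor ends → Noor and Hannah overlap.
Hannah starts before Sana ends → Sana and Hannah overlap.

Hannah & Noor, Hannah & Sana, Noor & Sana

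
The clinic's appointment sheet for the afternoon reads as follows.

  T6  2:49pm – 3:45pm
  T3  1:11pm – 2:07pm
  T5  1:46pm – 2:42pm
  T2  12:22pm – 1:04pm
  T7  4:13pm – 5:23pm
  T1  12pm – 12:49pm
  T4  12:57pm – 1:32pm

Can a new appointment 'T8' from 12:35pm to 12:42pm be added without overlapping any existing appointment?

No — it overlaps T1, T2

T1: starts 12pm before T8 ends 12:42pm, and ends 12:49pm after T8 starts 12:35pm → overlap.
T2: starts 12:22pm before T8 ends 12:42pm, and ends 1:04pm after T8 starts 12:35pm → overlap.
T4: starts 12:57pm at or after T8 ends 12:42pm → clear.
T3: starts 1:11pm at or after T8 ends 12:42pm → clear.
T5: starts 1:46pm at or after T8 ends 12:42pm → clear.
T6: starts 2:49pm at or after T8 ends 12:42pm → clear.
T7: starts 4:13pm at or after T8 ends 12:42pm → clear.
T8 overlaps T1, T2.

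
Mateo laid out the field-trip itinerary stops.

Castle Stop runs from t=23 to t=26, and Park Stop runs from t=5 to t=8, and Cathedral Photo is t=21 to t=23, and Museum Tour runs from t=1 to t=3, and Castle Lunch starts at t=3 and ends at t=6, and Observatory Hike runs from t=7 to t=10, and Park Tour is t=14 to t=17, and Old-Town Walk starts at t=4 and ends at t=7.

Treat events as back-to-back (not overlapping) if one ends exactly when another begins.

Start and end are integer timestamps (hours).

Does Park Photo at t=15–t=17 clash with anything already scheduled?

Yes — it overlaps Park Tour

Museum Tour: ends t=3 at or before Park Photo starts t=15 → clear.
Castle Lunch: ends t=6 at or before Park Photo starts t=15 → clear.
Old-Town Walk: ends t=7 at or before Park Photo starts t=15 → clear.
Park Stop: ends t=8 at or before Park Photo starts t=15 → clear.
Observatory Hike: ends t=10 at or before Park Photo starts t=15 → clear.
Park Tour: starts t=14 before Park Photo ends t=17, and ends t=17 after Park Photo starts t=15 → overlap.
Cathedral Photo: starts t=21 at or after Park Photo ends t=17 → clear.
Castle Stop: starts t=23 at or after Park Photo ends t=17 → clear.
Park Photo overlaps Park Tour.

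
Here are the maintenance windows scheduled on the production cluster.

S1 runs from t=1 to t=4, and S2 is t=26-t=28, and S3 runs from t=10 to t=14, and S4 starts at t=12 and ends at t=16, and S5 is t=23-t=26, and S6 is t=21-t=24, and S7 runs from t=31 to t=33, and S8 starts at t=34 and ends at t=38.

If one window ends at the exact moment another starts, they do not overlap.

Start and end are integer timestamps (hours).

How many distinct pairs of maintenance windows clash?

2

Two intervals overlap when each starts before the other ends.
Sorted by start: S1, S3, S4, S6, S5, S2, S7, S8.
S3 starts after S1 ends, so nothing later overlaps S1 either.
S4 starts before S3 ends → S3 and S4 overlap.
S6 starts after S3 ends, so nothing later overlaps S3 either.
S6 starts after S4 ends, so nothing later overlaps S4 either.
S5 starts before S6 ends → S6 and S5 overlap.
S2 starts after S6 ends, so nothing later overlaps S6 either.
S2 starts exactly when S5 ends (back-to-back, no overlap), so nothing later overlaps S5 either.
S7 starts after S2 ends, so nothing later overlaps S2 either.
S8 starts after S7 ends.
Overlapping pairs: S3 & S4, S5 & S6 — 2 in total.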